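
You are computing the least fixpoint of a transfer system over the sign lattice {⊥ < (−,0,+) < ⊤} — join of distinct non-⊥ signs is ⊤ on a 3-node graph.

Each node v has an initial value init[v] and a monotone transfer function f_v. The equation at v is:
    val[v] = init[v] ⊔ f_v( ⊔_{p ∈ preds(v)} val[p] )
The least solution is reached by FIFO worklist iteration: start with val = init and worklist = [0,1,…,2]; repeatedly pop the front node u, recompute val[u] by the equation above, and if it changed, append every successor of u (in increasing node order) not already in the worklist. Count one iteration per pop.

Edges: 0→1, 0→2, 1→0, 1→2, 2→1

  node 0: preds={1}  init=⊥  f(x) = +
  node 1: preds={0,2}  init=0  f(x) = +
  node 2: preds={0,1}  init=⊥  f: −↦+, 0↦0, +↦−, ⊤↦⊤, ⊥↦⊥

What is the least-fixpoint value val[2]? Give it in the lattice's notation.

⊤

Iteration log — 5 steps:
  step 1. node 0  ⊔preds=0  new=+  old=⊥  +wl: 
  step 2. node 1  ⊔preds=+  new=⊤  old=0  +wl: 0
  step 3. node 2  ⊔preds=⊤  new=⊤  old=⊥  +wl: 1
  step 4. node 0  ⊔preds=⊤  new=+  stable
  step 5. node 1  ⊔preds=⊤  new=⊤  stable

Least fixpoint reached:
  node 0: +
  node 1: ⊤
  node 2: ⊤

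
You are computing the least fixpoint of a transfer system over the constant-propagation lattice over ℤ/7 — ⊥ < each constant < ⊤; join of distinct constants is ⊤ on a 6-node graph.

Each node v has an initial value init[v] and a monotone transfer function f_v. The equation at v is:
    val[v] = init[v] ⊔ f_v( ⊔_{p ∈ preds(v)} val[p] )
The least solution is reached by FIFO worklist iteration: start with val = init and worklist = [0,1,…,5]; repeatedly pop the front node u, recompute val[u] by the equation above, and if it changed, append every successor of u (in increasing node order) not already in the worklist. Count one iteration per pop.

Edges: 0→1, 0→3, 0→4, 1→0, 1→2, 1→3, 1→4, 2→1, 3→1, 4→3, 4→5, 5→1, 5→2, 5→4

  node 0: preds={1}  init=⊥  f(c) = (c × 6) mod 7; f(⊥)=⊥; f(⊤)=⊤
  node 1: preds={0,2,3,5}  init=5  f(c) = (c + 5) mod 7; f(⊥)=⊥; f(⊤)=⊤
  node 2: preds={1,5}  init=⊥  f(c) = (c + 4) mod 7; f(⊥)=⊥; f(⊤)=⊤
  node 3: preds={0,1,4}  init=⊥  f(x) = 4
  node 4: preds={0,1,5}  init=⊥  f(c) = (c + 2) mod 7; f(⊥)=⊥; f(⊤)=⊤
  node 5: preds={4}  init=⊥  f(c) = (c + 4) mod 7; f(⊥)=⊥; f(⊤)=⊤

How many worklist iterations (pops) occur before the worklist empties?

11

Iteration log — 11 steps:
  step 1. node 0  ⊔preds=5  new=2  old=⊥  +wl: 
  step 2. node 1  ⊔preds=2  new=⊤  old=5  +wl: 0
  step 3. node 2  ⊔preds=⊤  new=⊤  old=⊥  +wl: 1
  step 4. node 3  ⊔preds=⊤  new=4  old=⊥  +wl: 
  step 5. node 4  ⊔preds=⊤  new=⊤  old=⊥  +wl: 3
  step 6. node 5  ⊔preds=⊤  new=⊤  old=⊥  +wl: 2,4
  step 7. node 0  ⊔preds=⊤  new=⊤  old=2  +wl: 
  step 8. node 1  ⊔preds=⊤  new=⊤  stable
  step 9. node 3  ⊔preds=⊤  new=4  stable
  step 10. node 2  ⊔preds=⊤  new=⊤  stable
  step 11. node 4  ⊔preds=⊤  new=⊤  stable

Least fixpoint reached:
  node 0: ⊤
  node 1: ⊤
  node 2: ⊤
  node 3: 4
  node 4: ⊤
  node 5: ⊤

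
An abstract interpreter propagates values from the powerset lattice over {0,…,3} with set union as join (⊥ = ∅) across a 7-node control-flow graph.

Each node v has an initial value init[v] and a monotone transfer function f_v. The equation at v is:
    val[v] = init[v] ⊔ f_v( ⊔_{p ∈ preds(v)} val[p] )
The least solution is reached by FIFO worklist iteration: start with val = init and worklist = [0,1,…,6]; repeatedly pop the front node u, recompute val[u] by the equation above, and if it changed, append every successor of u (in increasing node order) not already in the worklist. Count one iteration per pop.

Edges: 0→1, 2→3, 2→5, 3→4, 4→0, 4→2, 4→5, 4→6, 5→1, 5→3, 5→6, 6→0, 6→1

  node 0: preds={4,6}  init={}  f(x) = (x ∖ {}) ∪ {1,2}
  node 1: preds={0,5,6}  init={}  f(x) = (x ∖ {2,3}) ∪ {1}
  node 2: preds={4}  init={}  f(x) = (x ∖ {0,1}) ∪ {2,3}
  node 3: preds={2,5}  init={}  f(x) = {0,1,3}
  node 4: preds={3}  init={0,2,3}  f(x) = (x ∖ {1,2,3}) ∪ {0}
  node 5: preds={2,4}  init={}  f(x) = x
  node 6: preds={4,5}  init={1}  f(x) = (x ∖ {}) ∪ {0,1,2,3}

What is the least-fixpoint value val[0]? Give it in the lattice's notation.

Trace (10 dequeues):
  [1] u=0 | in {0,1,2,3} | out {0,1,2,3} | prev {} | push {}
  [2] u=1 | in {0,1,2,3} | out {0,1} | prev {} | push {}
  [3] u=2 | in {0,2,3} | out {2,3} | prev {} | push {}
  [4] u=3 | in {2,3} | out {0,1,3} | prev {} | push {}
  [5] u=4 | in {0,1,3} | out {0,2,3} | ==
  [6] u=5 | in {0,2,3} | out {0,2,3} | prev {} | push {1,3}
  [7] u=6 | in {0,2,3} | out {0,1,2,3} | prev {1} | push {0}
  [8] u=1 | in {0,1,2,3} | out {0,1} | ==
  [9] u=3 | in {0,2,3} | out {0,1,3} | ==
  [10] u=0 | in {0,1,2,3} | out {0,1,2,3} | ==

Converged values:
  [0] {0,1,2,3}
  [1] {0,1}
  [2] {2,3}
  [3] {0,1,3}
  [4] {0,2,3}
  [5] {0,2,3}
  [6] {0,1,2,3}

{0,1,2,3}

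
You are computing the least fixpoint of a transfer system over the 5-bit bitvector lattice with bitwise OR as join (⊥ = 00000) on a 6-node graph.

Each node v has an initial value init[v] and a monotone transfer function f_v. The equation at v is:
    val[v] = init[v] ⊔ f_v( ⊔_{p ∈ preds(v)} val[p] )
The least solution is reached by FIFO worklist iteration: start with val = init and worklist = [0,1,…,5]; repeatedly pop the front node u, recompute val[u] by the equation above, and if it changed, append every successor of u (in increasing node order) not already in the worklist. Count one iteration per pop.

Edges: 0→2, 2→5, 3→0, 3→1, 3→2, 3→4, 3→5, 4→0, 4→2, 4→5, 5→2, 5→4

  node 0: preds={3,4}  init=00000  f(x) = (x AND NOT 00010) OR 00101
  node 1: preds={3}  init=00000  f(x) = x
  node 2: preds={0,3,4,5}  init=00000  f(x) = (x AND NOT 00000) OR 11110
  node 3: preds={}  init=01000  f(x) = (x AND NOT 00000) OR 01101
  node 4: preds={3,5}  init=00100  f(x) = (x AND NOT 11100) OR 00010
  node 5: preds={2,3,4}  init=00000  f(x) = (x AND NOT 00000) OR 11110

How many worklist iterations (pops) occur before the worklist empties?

10

Iteration log — 10 steps:
  step 1. node 0  ⊔preds=01100  new=01101  old=00000  +wl: 
  step 2. node 1  ⊔preds=01000  new=01000  old=00000  +wl: 
  step 3. node 2  ⊔preds=01101  new=11111  old=00000  +wl: 
  step 4. node 3  ⊔preds=00000  new=01101  old=01000  +wl: 0,1,2
  step 5. node 4  ⊔preds=01101  new=00111  old=00100  +wl: 
  step 6. node 5  ⊔preds=11111  new=11111  old=00000  +wl: 4
  step 7. node 0  ⊔preds=01111  new=01101  stable
  step 8. node 1  ⊔preds=01101  new=01101  old=01000  +wl: 
  step 9. node 2  ⊔preds=11111  new=11111  stable
  step 10. node 4  ⊔preds=11111  new=00111  stable

Least fixpoint reached:
  node 0: 01101
  node 1: 01101
  node 2: 11111
  node 3: 01101
  node 4: 00111
  node 5: 11111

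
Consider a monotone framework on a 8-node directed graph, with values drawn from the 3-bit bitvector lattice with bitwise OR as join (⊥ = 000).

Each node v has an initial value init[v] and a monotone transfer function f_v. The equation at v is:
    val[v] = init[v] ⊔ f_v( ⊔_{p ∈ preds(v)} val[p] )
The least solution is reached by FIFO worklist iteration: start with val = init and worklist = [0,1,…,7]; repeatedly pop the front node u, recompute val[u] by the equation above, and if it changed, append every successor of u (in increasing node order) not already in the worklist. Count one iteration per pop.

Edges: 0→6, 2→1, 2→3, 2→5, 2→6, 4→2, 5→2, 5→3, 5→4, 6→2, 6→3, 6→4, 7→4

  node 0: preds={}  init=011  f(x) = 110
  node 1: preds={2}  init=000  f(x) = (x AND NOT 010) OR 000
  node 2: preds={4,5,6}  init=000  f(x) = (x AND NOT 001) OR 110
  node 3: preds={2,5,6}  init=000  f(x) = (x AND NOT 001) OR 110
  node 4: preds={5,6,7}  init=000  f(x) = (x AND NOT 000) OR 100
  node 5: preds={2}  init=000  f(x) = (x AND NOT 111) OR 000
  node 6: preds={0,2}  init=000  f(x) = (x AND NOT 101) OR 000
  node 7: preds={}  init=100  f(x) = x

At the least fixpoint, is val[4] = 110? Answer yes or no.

yes

Worklist (13 pops):
  #1 pop 0: in=000 → 111 (was 011); enqueue []
  #2 pop 1: in=000 → 000 (no change)
  #3 pop 2: in=000 → 110 (was 000); enqueue [1]
  #4 pop 3: in=110 → 110 (was 000); enqueue []
  #5 pop 4: in=100 → 100 (was 000); enqueue [2]
  #6 pop 5: in=110 → 000 (no change)
  #7 pop 6: in=111 → 010 (was 000); enqueue [3,4]
  #8 pop 7: in=000 → 100 (no change)
  #9 pop 1: in=110 → 100 (was 000); enqueue []
  #10 pop 2: in=110 → 110 (no change)
  #11 pop 3: in=110 → 110 (no change)
  #12 pop 4: in=110 → 110 (was 100); enqueue [2]
  #13 pop 2: in=110 → 110 (no change)

Fixpoint:
  val[0] = 111
  val[1] = 100
  val[2] = 110
  val[3] = 110
  val[4] = 110
  val[5] = 000
  val[6] = 010
  val[7] = 100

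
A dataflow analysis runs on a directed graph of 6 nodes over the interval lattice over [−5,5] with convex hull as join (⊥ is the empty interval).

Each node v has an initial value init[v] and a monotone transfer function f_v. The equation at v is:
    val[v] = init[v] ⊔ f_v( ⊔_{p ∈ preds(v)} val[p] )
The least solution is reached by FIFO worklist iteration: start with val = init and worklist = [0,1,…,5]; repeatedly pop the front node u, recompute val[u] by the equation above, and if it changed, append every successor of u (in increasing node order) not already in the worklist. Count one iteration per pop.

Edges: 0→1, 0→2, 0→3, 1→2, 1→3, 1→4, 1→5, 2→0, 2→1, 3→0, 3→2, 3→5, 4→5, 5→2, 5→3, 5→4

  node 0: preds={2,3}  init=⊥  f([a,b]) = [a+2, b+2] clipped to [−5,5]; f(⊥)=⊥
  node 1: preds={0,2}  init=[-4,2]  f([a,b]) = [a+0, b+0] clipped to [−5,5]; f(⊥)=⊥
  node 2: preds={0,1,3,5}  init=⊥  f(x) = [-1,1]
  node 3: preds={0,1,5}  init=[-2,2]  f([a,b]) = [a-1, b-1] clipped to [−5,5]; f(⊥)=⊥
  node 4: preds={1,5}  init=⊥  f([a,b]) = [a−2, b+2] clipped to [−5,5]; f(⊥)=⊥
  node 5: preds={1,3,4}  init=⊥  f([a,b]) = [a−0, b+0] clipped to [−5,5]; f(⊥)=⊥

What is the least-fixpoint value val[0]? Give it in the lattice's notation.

Iteration log — 14 steps:
  step 1. node 0  ⊔preds=[-2,2]  new=[0,4]  old=⊥  +wl: 
  step 2. node 1  ⊔preds=[0,4]  new=[-4,4]  old=[-4,2]  +wl: 
  step 3. node 2  ⊔preds=[-4,4]  new=[-1,1]  old=⊥  +wl: 0,1
  step 4. node 3  ⊔preds=[-4,4]  new=[-5,3]  old=[-2,2]  +wl: 2
  step 5. node 4  ⊔preds=[-4,4]  new=[-5,5]  old=⊥  +wl: 
  step 6. node 5  ⊔preds=[-5,5]  new=[-5,5]  old=⊥  +wl: 3,4
  step 7. node 0  ⊔preds=[-5,3]  new=[-3,5]  old=[0,4]  +wl: 
  step 8. node 1  ⊔preds=[-3,5]  new=[-4,5]  old=[-4,4]  +wl: 5
  step 9. node 2  ⊔preds=[-5,5]  new=[-1,1]  stable
  step 10. node 3  ⊔preds=[-5,5]  new=[-5,4]  old=[-5,3]  +wl: 0,2
  step 11. node 4  ⊔preds=[-5,5]  new=[-5,5]  stable
  step 12. node 5  ⊔preds=[-5,5]  new=[-5,5]  stable
  step 13. node 0  ⊔preds=[-5,4]  new=[-3,5]  stable
  step 14. node 2  ⊔preds=[-5,5]  new=[-1,1]  stable

Least fixpoint reached:
  node 0: [-3,5]
  node 1: [-4,5]
  node 2: [-1,1]
  node 3: [-5,4]
  node 4: [-5,5]
  node 5: [-5,5]

[-3,5]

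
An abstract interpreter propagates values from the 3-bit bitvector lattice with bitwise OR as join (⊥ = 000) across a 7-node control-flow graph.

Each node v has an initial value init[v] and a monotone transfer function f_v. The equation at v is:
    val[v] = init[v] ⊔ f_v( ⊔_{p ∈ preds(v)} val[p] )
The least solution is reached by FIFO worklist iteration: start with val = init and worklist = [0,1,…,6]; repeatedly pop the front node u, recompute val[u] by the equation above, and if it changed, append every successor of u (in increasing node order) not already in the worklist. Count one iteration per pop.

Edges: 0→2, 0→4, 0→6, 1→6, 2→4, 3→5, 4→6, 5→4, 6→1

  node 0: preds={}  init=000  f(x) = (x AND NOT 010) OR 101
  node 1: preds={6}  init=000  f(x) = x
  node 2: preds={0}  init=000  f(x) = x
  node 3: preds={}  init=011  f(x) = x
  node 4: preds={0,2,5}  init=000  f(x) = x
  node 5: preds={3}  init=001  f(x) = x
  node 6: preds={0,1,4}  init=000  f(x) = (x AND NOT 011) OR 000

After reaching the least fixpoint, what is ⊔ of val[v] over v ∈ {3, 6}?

Trace (10 dequeues):
  [1] u=0 | in 000 | out 101 | prev 000 | push {}
  [2] u=1 | in 000 | out 000 | ==
  [3] u=2 | in 101 | out 101 | prev 000 | push {}
  [4] u=3 | in 000 | out 011 | ==
  [5] u=4 | in 101 | out 101 | prev 000 | push {}
  [6] u=5 | in 011 | out 011 | prev 001 | push {4}
  [7] u=6 | in 101 | out 100 | prev 000 | push {1}
  [8] u=4 | in 111 | out 111 | prev 101 | push {6}
  [9] u=1 | in 100 | out 100 | prev 000 | push {}
  [10] u=6 | in 111 | out 100 | ==

Converged values:
  [0] 101
  [1] 100
  [2] 101
  [3] 011
  [4] 111
  [5] 011
  [6] 100

111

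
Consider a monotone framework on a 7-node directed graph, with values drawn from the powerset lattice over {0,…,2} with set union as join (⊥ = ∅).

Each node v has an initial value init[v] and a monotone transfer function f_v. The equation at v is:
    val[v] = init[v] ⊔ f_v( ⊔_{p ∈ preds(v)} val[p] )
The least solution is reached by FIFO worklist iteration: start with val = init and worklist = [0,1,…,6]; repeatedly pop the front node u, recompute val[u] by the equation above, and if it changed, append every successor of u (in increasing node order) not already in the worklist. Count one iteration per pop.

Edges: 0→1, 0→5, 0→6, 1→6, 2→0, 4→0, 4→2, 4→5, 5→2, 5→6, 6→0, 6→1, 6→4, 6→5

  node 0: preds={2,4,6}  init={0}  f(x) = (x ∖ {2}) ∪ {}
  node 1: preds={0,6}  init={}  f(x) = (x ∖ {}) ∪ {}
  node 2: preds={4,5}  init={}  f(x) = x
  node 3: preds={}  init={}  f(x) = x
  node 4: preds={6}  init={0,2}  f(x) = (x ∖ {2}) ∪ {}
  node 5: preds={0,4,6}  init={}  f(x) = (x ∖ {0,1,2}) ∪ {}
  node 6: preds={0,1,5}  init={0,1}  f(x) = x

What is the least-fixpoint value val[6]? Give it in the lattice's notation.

Worklist (10 pops):
  #1 pop 0: in={0,1,2} → {0,1} (was {0}); enqueue []
  #2 pop 1: in={0,1} → {0,1} (was {}); enqueue []
  #3 pop 2: in={0,2} → {0,2} (was {}); enqueue [0]
  #4 pop 3: in={} → {} (no change)
  #5 pop 4: in={0,1} → {0,1,2} (was {0,2}); enqueue [2]
  #6 pop 5: in={0,1,2} → {} (no change)
  #7 pop 6: in={0,1} → {0,1} (no change)
  #8 pop 0: in={0,1,2} → {0,1} (no change)
  #9 pop 2: in={0,1,2} → {0,1,2} (was {0,2}); enqueue [0]
  #10 pop 0: in={0,1,2} → {0,1} (no change)

Fixpoint:
  val[0] = {0,1}
  val[1] = {0,1}
  val[2] = {0,1,2}
  val[3] = {}
  val[4] = {0,1,2}
  val[5] = {}
  val[6] = {0,1}

{0,1}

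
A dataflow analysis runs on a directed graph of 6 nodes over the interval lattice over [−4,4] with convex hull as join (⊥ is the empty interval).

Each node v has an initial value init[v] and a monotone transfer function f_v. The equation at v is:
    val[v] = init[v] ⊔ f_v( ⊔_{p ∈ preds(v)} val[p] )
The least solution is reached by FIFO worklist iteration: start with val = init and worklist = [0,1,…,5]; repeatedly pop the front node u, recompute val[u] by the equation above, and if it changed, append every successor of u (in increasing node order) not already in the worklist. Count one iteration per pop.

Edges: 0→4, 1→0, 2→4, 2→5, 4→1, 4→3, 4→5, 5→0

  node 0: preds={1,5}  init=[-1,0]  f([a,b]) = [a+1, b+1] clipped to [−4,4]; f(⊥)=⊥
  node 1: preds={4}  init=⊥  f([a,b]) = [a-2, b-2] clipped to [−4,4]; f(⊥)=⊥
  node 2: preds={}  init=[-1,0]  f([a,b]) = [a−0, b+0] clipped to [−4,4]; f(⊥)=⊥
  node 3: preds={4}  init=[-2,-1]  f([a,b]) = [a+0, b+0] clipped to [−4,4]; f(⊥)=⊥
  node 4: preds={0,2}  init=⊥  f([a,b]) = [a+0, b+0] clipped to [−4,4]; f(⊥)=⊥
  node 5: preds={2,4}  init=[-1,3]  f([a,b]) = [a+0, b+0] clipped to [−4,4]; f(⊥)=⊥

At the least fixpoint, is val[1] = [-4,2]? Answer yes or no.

yes

Iteration log — 19 steps:
  step 1. node 0  ⊔preds=[-1,3]  new=[-1,4]  old=[-1,0]  +wl: 
  step 2. node 1  ⊔preds=⊥  new=⊥  stable
  step 3. node 2  ⊔preds=⊥  new=[-1,0]  stable
  step 4. node 3  ⊔preds=⊥  new=[-2,-1]  stable
  step 5. node 4  ⊔preds=[-1,4]  new=[-1,4]  old=⊥  +wl: 1,3
  step 6. node 5  ⊔preds=[-1,4]  new=[-1,4]  old=[-1,3]  +wl: 0
  step 7. node 1  ⊔preds=[-1,4]  new=[-3,2]  old=⊥  +wl: 
  step 8. node 3  ⊔preds=[-1,4]  new=[-2,4]  old=[-2,-1]  +wl: 
  step 9. node 0  ⊔preds=[-3,4]  new=[-2,4]  old=[-1,4]  +wl: 4
  step 10. node 4  ⊔preds=[-2,4]  new=[-2,4]  old=[-1,4]  +wl: 1,3,5
  step 11. node 1  ⊔preds=[-2,4]  new=[-4,2]  old=[-3,2]  +wl: 0
  step 12. node 3  ⊔preds=[-2,4]  new=[-2,4]  stable
  step 13. node 5  ⊔preds=[-2,4]  new=[-2,4]  old=[-1,4]  +wl: 
  step 14. node 0  ⊔preds=[-4,4]  new=[-3,4]  old=[-2,4]  +wl: 4
  step 15. node 4  ⊔preds=[-3,4]  new=[-3,4]  old=[-2,4]  +wl: 1,3,5
  step 16. node 1  ⊔preds=[-3,4]  new=[-4,2]  stable
  step 17. node 3  ⊔preds=[-3,4]  new=[-3,4]  old=[-2,4]  +wl: 
  step 18. node 5  ⊔preds=[-3,4]  new=[-3,4]  old=[-2,4]  +wl: 0
  step 19. node 0  ⊔preds=[-4,4]  new=[-3,4]  stable

Least fixpoint reached:
  node 0: [-3,4]
  node 1: [-4,2]
  node 2: [-1,0]
  node 3: [-3,4]
  node 4: [-3,4]
  node 5: [-3,4]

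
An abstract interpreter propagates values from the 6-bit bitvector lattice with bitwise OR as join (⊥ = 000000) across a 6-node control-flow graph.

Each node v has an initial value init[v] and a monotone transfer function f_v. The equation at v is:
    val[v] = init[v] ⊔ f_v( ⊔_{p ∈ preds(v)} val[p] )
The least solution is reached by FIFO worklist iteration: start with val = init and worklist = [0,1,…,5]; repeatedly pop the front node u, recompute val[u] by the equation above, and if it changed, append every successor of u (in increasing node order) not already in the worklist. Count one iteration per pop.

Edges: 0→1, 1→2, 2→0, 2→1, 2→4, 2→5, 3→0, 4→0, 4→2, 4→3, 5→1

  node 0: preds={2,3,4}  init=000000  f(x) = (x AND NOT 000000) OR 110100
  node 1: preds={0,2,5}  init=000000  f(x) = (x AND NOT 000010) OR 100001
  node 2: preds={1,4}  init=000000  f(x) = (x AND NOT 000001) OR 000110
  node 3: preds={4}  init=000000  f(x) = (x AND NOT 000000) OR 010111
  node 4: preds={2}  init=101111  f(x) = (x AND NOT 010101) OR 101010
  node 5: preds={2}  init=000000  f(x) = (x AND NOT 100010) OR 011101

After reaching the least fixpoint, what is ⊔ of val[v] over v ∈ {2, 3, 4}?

111111

Iteration log — 8 steps:
  step 1. node 0  ⊔preds=101111  new=111111  old=000000  +wl: 
  step 2. node 1  ⊔preds=111111  new=111101  old=000000  +wl: 
  step 3. node 2  ⊔preds=111111  new=111110  old=000000  +wl: 0,1
  step 4. node 3  ⊔preds=101111  new=111111  old=000000  +wl: 
  step 5. node 4  ⊔preds=111110  new=101111  stable
  step 6. node 5  ⊔preds=111110  new=011101  old=000000  +wl: 
  step 7. node 0  ⊔preds=111111  new=111111  stable
  step 8. node 1  ⊔preds=111111  new=111101  stable

Least fixpoint reached:
  node 0: 111111
  node 1: 111101
  node 2: 111110
  node 3: 111111
  node 4: 101111
  node 5: 011101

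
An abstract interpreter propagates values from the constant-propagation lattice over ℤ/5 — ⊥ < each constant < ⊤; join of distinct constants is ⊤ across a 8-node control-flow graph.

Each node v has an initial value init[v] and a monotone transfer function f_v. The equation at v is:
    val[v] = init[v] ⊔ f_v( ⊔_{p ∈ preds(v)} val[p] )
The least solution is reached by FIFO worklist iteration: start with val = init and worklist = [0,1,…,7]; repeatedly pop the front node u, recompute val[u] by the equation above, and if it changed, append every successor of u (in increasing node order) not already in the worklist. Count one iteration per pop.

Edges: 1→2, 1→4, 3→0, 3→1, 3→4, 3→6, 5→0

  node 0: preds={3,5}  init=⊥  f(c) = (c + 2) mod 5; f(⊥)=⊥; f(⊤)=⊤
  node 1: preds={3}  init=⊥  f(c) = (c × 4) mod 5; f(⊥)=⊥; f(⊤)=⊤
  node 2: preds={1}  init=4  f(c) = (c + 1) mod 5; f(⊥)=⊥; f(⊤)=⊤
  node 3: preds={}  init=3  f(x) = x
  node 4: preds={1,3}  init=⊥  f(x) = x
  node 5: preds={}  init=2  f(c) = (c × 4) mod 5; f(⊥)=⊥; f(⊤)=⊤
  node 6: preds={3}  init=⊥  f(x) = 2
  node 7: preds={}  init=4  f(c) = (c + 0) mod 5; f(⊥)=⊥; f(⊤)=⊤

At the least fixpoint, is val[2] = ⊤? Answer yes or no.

yes

Worklist (8 pops):
  #1 pop 0: in=⊤ → ⊤ (was ⊥); enqueue []
  #2 pop 1: in=3 → 2 (was ⊥); enqueue []
  #3 pop 2: in=2 → ⊤ (was 4); enqueue []
  #4 pop 3: in=⊥ → 3 (no change)
  #5 pop 4: in=⊤ → ⊤ (was ⊥); enqueue []
  #6 pop 5: in=⊥ → 2 (no change)
  #7 pop 6: in=3 → 2 (was ⊥); enqueue []
  #8 pop 7: in=⊥ → 4 (no change)

Fixpoint:
  val[0] = ⊤
  val[1] = 2
  val[2] = ⊤
  val[3] = 3
  val[4] = ⊤
  val[5] = 2
  val[6] = 2
  val[7] = 4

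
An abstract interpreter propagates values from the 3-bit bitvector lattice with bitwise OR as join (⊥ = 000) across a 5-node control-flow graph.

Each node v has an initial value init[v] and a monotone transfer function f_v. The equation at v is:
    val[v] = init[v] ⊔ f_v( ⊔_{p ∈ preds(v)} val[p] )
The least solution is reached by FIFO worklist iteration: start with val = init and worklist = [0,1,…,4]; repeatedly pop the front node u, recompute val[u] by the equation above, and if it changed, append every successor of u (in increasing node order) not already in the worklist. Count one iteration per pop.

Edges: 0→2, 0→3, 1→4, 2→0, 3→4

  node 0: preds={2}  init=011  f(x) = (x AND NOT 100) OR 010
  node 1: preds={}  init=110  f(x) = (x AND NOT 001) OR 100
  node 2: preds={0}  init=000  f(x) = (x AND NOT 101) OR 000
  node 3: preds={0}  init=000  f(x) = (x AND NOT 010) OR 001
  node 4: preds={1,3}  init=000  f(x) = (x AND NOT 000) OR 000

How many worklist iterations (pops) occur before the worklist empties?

6

Iteration log — 6 steps:
  step 1. node 0  ⊔preds=000  new=011  stable
  step 2. node 1  ⊔preds=000  new=110  stable
  step 3. node 2  ⊔preds=011  new=010  old=000  +wl: 0
  step 4. node 3  ⊔preds=011  new=001  old=000  +wl: 
  step 5. node 4  ⊔preds=111  new=111  old=000  +wl: 
  step 6. node 0  ⊔preds=010  new=011  stable

Least fixpoint reached:
  node 0: 011
  node 1: 110
  node 2: 010
  node 3: 001
  node 4: 111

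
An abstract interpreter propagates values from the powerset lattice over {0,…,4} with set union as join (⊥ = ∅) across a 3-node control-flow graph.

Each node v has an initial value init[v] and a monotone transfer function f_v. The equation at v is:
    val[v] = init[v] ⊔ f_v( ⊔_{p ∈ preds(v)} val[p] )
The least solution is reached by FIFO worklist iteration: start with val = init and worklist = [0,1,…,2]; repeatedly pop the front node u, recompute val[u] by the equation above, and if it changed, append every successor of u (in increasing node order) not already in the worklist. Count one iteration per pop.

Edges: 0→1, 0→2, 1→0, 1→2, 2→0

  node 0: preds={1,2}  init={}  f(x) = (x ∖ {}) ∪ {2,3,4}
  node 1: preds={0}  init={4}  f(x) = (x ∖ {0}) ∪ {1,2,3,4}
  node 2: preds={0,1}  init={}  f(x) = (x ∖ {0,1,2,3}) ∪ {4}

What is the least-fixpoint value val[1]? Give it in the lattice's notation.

Trace (6 dequeues):
  [1] u=0 | in {4} | out {2,3,4} | prev {} | push {}
  [2] u=1 | in {2,3,4} | out {1,2,3,4} | prev {4} | push {0}
  [3] u=2 | in {1,2,3,4} | out {4} | prev {} | push {}
  [4] u=0 | in {1,2,3,4} | out {1,2,3,4} | prev {2,3,4} | push {1,2}
  [5] u=1 | in {1,2,3,4} | out {1,2,3,4} | ==
  [6] u=2 | in {1,2,3,4} | out {4} | ==

Converged values:
  [0] {1,2,3,4}
  [1] {1,2,3,4}
  [2] {4}

{1,2,3,4}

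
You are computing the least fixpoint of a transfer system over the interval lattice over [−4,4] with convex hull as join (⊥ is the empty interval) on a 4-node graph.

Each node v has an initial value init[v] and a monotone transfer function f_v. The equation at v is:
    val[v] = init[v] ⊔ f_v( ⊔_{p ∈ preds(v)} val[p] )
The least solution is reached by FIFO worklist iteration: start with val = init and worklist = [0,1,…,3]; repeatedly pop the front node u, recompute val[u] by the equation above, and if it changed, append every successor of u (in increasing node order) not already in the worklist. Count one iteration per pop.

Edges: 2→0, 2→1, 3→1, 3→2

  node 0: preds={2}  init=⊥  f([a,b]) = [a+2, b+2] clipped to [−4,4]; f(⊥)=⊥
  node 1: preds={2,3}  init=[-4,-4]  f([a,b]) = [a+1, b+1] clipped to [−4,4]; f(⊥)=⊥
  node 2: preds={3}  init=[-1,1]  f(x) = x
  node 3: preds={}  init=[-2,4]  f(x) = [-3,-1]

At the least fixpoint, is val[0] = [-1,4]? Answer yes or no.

yes

Trace (9 dequeues):
  [1] u=0 | in [-1,1] | out [1,3] | prev ⊥ | push {}
  [2] u=1 | in [-2,4] | out [-4,4] | prev [-4,-4] | push {}
  [3] u=2 | in [-2,4] | out [-2,4] | prev [-1,1] | push {0,1}
  [4] u=3 | in ⊥ | out [-3,4] | prev [-2,4] | push {2}
  [5] u=0 | in [-2,4] | out [0,4] | prev [1,3] | push {}
  [6] u=1 | in [-3,4] | out [-4,4] | ==
  [7] u=2 | in [-3,4] | out [-3,4] | prev [-2,4] | push {0,1}
  [8] u=0 | in [-3,4] | out [-1,4] | prev [0,4] | push {}
  [9] u=1 | in [-3,4] | out [-4,4] | ==

Converged values:
  [0] [-1,4]
  [1] [-4,4]
  [2] [-3,4]
  [3] [-3,4]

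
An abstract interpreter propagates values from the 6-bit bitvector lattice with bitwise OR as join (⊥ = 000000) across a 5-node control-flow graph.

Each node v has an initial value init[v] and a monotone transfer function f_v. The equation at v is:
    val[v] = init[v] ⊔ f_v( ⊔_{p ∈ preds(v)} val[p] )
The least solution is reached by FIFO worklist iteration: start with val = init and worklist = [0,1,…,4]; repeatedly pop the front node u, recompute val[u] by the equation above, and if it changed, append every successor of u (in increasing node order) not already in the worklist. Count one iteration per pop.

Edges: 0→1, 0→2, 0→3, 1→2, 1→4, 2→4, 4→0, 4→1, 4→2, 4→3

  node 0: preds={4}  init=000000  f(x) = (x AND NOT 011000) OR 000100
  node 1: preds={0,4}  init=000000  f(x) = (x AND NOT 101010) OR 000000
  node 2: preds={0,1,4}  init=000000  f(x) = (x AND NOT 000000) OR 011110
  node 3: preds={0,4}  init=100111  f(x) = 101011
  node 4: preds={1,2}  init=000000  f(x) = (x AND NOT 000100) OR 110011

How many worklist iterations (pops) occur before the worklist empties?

Trace (10 dequeues):
  [1] u=0 | in 000000 | out 000100 | prev 000000 | push {}
  [2] u=1 | in 000100 | out 000100 | prev 000000 | push {}
  [3] u=2 | in 000100 | out 011110 | prev 000000 | push {}
  [4] u=3 | in 000100 | out 101111 | prev 100111 | push {}
  [5] u=4 | in 011110 | out 111011 | prev 000000 | push {0,1,2,3}
  [6] u=0 | in 111011 | out 100111 | prev 000100 | push {}
  [7] u=1 | in 111111 | out 010101 | prev 000100 | push {4}
  [8] u=2 | in 111111 | out 111111 | prev 011110 | push {}
  [9] u=3 | in 111111 | out 101111 | ==
  [10] u=4 | in 111111 | out 111011 | ==

Converged values:
  [0] 100111
  [1] 010101
  [2] 111111
  [3] 101111
  [4] 111011

10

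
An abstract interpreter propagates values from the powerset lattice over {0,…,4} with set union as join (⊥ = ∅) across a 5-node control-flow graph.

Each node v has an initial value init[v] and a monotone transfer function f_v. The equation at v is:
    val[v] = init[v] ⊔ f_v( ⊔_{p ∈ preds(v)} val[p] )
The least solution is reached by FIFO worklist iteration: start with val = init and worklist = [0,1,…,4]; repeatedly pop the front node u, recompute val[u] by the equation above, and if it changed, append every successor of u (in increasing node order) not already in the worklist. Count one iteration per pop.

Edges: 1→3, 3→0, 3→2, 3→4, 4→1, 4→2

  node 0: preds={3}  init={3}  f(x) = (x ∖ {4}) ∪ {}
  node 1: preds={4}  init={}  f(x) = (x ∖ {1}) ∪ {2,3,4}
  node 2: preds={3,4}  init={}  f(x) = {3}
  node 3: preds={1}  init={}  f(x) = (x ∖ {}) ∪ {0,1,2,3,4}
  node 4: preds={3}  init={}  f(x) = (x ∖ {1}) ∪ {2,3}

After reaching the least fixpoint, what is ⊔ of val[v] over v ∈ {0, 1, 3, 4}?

{0,1,2,3,4}

Trace (9 dequeues):
  [1] u=0 | in {} | out {3} | ==
  [2] u=1 | in {} | out {2,3,4} | prev {} | push {}
  [3] u=2 | in {} | out {3} | prev {} | push {}
  [4] u=3 | in {2,3,4} | out {0,1,2,3,4} | prev {} | push {0,2}
  [5] u=4 | in {0,1,2,3,4} | out {0,2,3,4} | prev {} | push {1}
  [6] u=0 | in {0,1,2,3,4} | out {0,1,2,3} | prev {3} | push {}
  [7] u=2 | in {0,1,2,3,4} | out {3} | ==
  [8] u=1 | in {0,2,3,4} | out {0,2,3,4} | prev {2,3,4} | push {3}
  [9] u=3 | in {0,2,3,4} | out {0,1,2,3,4} | ==

Converged values:
  [0] {0,1,2,3}
  [1] {0,2,3,4}
  [2] {3}
  [3] {0,1,2,3,4}
  [4] {0,2,3,4}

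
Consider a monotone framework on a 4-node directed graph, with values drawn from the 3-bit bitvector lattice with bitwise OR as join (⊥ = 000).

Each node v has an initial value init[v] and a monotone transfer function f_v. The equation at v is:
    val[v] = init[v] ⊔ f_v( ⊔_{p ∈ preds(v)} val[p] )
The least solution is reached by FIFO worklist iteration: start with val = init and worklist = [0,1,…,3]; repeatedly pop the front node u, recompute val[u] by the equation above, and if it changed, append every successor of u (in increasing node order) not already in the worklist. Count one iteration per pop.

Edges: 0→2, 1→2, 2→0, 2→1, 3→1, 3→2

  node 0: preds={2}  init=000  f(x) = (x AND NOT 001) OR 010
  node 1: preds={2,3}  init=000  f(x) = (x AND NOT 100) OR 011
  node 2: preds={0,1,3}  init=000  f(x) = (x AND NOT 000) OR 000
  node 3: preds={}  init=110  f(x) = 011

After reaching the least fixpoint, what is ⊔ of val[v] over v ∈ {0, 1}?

Trace (7 dequeues):
  [1] u=0 | in 000 | out 010 | prev 000 | push {}
  [2] u=1 | in 110 | out 011 | prev 000 | push {}
  [3] u=2 | in 111 | out 111 | prev 000 | push {0,1}
  [4] u=3 | in 000 | out 111 | prev 110 | push {2}
  [5] u=0 | in 111 | out 110 | prev 010 | push {}
  [6] u=1 | in 111 | out 011 | ==
  [7] u=2 | in 111 | out 111 | ==

Converged values:
  [0] 110
  [1] 011
  [2] 111
  [3] 111

111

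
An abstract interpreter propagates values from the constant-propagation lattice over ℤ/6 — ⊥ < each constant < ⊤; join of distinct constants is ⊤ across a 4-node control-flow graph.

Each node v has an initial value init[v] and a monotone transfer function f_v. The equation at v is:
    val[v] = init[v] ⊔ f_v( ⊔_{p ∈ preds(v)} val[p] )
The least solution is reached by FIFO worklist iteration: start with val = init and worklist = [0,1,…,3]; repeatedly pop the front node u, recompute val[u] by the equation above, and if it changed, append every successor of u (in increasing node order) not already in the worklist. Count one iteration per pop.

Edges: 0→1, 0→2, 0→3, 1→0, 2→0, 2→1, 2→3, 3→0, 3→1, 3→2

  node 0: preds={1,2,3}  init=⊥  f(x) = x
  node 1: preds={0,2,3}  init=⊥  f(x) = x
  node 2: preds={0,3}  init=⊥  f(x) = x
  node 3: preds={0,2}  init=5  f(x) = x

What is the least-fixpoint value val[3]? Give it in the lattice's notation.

5

Trace (6 dequeues):
  [1] u=0 | in 5 | out 5 | prev ⊥ | push {}
  [2] u=1 | in 5 | out 5 | prev ⊥ | push {0}
  [3] u=2 | in 5 | out 5 | prev ⊥ | push {1}
  [4] u=3 | in 5 | out 5 | ==
  [5] u=0 | in 5 | out 5 | ==
  [6] u=1 | in 5 | out 5 | ==

Converged values:
  [0] 5
  [1] 5
  [2] 5
  [3] 5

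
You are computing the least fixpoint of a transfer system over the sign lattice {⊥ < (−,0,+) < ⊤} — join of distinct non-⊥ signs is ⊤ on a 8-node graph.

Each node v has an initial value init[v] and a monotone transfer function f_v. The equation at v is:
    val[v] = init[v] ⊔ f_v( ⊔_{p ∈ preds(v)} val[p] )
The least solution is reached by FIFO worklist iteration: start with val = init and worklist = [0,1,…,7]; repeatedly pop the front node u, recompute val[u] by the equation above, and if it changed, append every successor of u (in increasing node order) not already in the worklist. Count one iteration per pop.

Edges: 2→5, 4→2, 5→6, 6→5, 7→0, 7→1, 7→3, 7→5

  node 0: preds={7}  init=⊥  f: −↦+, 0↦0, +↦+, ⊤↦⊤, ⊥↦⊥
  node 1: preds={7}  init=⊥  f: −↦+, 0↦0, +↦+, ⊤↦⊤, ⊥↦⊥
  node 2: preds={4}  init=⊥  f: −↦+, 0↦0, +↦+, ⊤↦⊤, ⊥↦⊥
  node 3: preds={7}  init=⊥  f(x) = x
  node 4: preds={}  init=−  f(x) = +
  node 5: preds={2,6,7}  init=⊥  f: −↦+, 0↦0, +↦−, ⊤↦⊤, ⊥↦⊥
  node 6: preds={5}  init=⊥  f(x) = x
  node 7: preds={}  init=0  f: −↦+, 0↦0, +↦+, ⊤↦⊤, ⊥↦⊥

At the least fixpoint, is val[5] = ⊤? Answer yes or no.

Worklist (10 pops):
  #1 pop 0: in=0 → 0 (was ⊥); enqueue []
  #2 pop 1: in=0 → 0 (was ⊥); enqueue []
  #3 pop 2: in=− → + (was ⊥); enqueue []
  #4 pop 3: in=0 → 0 (was ⊥); enqueue []
  #5 pop 4: in=⊥ → ⊤ (was −); enqueue [2]
  #6 pop 5: in=⊤ → ⊤ (was ⊥); enqueue []
  #7 pop 6: in=⊤ → ⊤ (was ⊥); enqueue [5]
  #8 pop 7: in=⊥ → 0 (no change)
  #9 pop 2: in=⊤ → ⊤ (was +); enqueue []
  #10 pop 5: in=⊤ → ⊤ (no change)

Fixpoint:
  val[0] = 0
  val[1] = 0
  val[2] = ⊤
  val[3] = 0
  val[4] = ⊤
  val[5] = ⊤
  val[6] = ⊤
  val[7] = 0

yes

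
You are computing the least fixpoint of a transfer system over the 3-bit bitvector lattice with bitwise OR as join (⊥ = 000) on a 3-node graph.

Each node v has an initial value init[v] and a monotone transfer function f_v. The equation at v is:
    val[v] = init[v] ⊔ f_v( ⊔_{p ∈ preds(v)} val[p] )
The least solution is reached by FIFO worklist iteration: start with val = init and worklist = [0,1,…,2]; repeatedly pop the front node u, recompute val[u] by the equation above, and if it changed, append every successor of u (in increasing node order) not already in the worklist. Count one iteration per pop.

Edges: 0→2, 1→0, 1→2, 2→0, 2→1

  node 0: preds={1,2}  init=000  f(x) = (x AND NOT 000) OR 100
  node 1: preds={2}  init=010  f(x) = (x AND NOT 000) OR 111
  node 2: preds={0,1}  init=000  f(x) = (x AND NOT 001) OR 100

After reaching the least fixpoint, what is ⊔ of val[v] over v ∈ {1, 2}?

Trace (6 dequeues):
  [1] u=0 | in 010 | out 110 | prev 000 | push {}
  [2] u=1 | in 000 | out 111 | prev 010 | push {0}
  [3] u=2 | in 111 | out 110 | prev 000 | push {1}
  [4] u=0 | in 111 | out 111 | prev 110 | push {2}
  [5] u=1 | in 110 | out 111 | ==
  [6] u=2 | in 111 | out 110 | ==

Converged values:
  [0] 111
  [1] 111
  [2] 110

111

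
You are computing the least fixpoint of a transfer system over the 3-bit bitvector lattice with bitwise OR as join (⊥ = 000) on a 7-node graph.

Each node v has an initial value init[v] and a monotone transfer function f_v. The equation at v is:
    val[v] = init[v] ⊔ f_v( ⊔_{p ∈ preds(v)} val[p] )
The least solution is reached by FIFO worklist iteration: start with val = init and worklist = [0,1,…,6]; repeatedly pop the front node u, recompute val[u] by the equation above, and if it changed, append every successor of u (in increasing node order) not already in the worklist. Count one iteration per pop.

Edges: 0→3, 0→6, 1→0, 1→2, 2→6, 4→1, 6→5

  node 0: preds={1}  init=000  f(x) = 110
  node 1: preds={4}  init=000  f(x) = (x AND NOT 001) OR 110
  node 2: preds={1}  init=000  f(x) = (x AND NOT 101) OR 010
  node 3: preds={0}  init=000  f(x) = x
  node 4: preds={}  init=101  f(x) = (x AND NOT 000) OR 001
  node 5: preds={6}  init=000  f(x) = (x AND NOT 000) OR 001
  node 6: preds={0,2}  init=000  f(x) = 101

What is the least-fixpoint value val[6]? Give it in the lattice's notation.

Worklist (9 pops):
  #1 pop 0: in=000 → 110 (was 000); enqueue []
  #2 pop 1: in=101 → 110 (was 000); enqueue [0]
  #3 pop 2: in=110 → 010 (was 000); enqueue []
  #4 pop 3: in=110 → 110 (was 000); enqueue []
  #5 pop 4: in=000 → 101 (no change)
  #6 pop 5: in=000 → 001 (was 000); enqueue []
  #7 pop 6: in=110 → 101 (was 000); enqueue [5]
  #8 pop 0: in=110 → 110 (no change)
  #9 pop 5: in=101 → 101 (was 001); enqueue []

Fixpoint:
  val[0] = 110
  val[1] = 110
  val[2] = 010
  val[3] = 110
  val[4] = 101
  val[5] = 101
  val[6] = 101

101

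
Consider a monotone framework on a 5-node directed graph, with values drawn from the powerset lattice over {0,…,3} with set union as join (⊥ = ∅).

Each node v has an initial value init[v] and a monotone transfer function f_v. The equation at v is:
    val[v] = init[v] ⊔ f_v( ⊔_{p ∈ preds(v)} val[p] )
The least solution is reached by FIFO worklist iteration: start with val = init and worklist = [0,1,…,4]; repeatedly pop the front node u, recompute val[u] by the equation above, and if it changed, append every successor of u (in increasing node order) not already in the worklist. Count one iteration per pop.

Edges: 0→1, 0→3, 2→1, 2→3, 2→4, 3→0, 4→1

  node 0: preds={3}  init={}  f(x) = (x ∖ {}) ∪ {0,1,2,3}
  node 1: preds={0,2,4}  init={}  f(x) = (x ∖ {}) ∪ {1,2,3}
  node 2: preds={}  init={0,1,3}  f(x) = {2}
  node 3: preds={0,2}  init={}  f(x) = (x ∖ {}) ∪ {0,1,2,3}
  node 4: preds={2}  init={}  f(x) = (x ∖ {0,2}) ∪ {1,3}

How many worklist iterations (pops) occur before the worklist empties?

Iteration log — 7 steps:
  step 1. node 0  ⊔preds={}  new={0,1,2,3}  old={}  +wl: 
  step 2. node 1  ⊔preds={0,1,2,3}  new={0,1,2,3}  old={}  +wl: 
  step 3. node 2  ⊔preds={}  new={0,1,2,3}  old={0,1,3}  +wl: 1
  step 4. node 3  ⊔preds={0,1,2,3}  new={0,1,2,3}  old={}  +wl: 0
  step 5. node 4  ⊔preds={0,1,2,3}  new={1,3}  old={}  +wl: 
  step 6. node 1  ⊔preds={0,1,2,3}  new={0,1,2,3}  stable
  step 7. node 0  ⊔preds={0,1,2,3}  new={0,1,2,3}  stable

Least fixpoint reached:
  node 0: {0,1,2,3}
  node 1: {0,1,2,3}
  node 2: {0,1,2,3}
  node 3: {0,1,2,3}
  node 4: {1,3}

7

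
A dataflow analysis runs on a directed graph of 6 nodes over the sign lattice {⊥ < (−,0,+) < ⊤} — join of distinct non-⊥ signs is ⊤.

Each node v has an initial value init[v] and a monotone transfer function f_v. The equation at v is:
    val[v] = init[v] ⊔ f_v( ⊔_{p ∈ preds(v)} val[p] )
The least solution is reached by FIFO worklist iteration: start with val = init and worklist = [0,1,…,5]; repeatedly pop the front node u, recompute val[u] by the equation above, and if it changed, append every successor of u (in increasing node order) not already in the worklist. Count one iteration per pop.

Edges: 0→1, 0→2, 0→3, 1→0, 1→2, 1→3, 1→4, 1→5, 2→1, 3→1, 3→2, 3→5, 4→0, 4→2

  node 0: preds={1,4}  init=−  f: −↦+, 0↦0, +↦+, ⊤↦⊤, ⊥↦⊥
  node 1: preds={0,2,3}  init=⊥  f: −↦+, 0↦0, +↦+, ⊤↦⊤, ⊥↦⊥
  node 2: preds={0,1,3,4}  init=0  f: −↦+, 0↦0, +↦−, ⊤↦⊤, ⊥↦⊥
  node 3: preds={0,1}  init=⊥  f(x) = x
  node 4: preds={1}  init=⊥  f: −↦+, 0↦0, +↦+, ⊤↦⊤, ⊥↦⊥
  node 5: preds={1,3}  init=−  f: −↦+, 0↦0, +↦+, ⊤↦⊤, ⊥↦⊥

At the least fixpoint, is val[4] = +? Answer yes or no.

no

Worklist (10 pops):
  #1 pop 0: in=⊥ → − (no change)
  #2 pop 1: in=⊤ → ⊤ (was ⊥); enqueue [0]
  #3 pop 2: in=⊤ → ⊤ (was 0); enqueue [1]
  #4 pop 3: in=⊤ → ⊤ (was ⊥); enqueue [2]
  #5 pop 4: in=⊤ → ⊤ (was ⊥); enqueue []
  #6 pop 5: in=⊤ → ⊤ (was −); enqueue []
  #7 pop 0: in=⊤ → ⊤ (was −); enqueue [3]
  #8 pop 1: in=⊤ → ⊤ (no change)
  #9 pop 2: in=⊤ → ⊤ (no change)
  #10 pop 3: in=⊤ → ⊤ (no change)

Fixpoint:
  val[0] = ⊤
  val[1] = ⊤
  val[2] = ⊤
  val[3] = ⊤
  val[4] = ⊤
  val[5] = ⊤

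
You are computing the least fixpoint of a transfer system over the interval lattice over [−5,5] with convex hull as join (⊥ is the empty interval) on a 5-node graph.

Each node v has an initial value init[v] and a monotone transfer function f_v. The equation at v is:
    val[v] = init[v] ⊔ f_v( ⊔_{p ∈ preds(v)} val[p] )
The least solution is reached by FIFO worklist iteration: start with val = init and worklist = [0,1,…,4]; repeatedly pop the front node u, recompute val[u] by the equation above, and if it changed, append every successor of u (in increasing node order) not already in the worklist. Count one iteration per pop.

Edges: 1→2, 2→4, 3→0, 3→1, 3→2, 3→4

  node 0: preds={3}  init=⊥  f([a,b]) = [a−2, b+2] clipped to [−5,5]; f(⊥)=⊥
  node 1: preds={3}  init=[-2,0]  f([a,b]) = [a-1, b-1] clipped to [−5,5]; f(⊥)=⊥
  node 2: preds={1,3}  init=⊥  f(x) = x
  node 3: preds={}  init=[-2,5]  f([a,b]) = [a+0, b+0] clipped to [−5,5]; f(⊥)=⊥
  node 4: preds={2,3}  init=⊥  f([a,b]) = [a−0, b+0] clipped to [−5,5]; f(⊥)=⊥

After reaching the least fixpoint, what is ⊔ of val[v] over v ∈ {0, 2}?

[-4,5]

Trace (5 dequeues):
  [1] u=0 | in [-2,5] | out [-4,5] | prev ⊥ | push {}
  [2] u=1 | in [-2,5] | out [-3,4] | prev [-2,0] | push {}
  [3] u=2 | in [-3,5] | out [-3,5] | prev ⊥ | push {}
  [4] u=3 | in ⊥ | out [-2,5] | ==
  [5] u=4 | in [-3,5] | out [-3,5] | prev ⊥ | push {}

Converged values:
  [0] [-4,5]
  [1] [-3,4]
  [2] [-3,5]
  [3] [-2,5]
  [4] [-3,5]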